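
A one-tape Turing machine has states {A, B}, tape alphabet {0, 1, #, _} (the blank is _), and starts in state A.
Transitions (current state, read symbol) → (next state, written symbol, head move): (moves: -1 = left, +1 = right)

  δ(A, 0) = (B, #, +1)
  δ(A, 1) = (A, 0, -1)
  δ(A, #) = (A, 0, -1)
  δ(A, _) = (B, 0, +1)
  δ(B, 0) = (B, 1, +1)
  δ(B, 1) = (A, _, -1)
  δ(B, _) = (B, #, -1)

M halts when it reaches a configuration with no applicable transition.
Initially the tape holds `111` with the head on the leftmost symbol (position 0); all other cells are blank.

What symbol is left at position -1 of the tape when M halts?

#

state=A head=0 tape=__[1]11   (A,1)→(A,0,-1)
state=A head=-1 tape=_[_]011   (A,_)→(B,0,+1)
state=B head=0 tape=_0[0]11   (B,0)→(B,1,+1)
state=B head=1 tape=_01[1]1   (B,1)→(A,_,-1)
state=A head=0 tape=_0[1]_1   (A,1)→(A,0,-1)
state=A head=-1 tape=_[0]0_1   (A,0)→(B,#,+1)
state=B head=0 tape=_#[0]_1   (B,0)→(B,1,+1)
state=B head=1 tape=_#1[_]1   (B,_)→(B,#,-1)
state=B head=0 tape=_#[1]#1   (B,1)→(A,_,-1)
state=A head=-1 tape=_[#]_#1   (A,#)→(A,0,-1)
state=A head=-2 tape=[_]0_#1   (A,_)→(B,0,+1)
state=B head=-1 tape=0[0]_#1   (B,0)→(B,1,+1)
state=B head=0 tape=01[_]#1   (B,_)→(B,#,-1)
state=B head=-1 tape=0[1]##1   (B,1)→(A,_,-1)
state=A head=-2 tape=[0]_##1   (A,0)→(B,#,+1)
state=B head=-1 tape=#[_]##1   (B,_)→(B,#,-1)
state=B head=-2 tape=[#]###1
Cell -1 holds # when M halts.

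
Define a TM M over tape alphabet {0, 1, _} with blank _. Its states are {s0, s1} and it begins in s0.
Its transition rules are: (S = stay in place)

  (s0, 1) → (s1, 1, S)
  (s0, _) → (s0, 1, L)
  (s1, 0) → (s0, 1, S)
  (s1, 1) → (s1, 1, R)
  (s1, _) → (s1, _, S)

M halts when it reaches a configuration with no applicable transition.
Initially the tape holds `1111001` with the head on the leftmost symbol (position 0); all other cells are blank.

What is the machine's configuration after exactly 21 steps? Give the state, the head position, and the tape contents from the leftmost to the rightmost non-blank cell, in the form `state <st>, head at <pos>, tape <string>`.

s0 | [1]111001_   read 1 → write 1, move S, go to s1
s1 | [1]111001_   read 1 → write 1, move R, go to s1
s1 | 1[1]11001_   read 1 → write 1, move R, go to s1
s1 | 11[1]1001_   read 1 → write 1, move R, go to s1
s1 | 111[1]001_   read 1 → write 1, move R, go to s1
s1 | 1111[0]01_   read 0 → write 1, move S, go to s0
s0 | 1111[1]01_   read 1 → write 1, move S, go to s1
s1 | 1111[1]01_   read 1 → write 1, move R, go to s1
s1 | 11111[0]1_   read 0 → write 1, move S, go to s0
s0 | 11111[1]1_   read 1 → write 1, move S, go to s1
s1 | 11111[1]1_   read 1 → write 1, move R, go to s1
s1 | 111111[1]_   read 1 → write 1, move R, go to s1
s1 | 1111111[_]   read _ → write _, move S, go to s1
s1 | 1111111[_]   read _ → write _, move S, go to s1
s1 | 1111111[_]   read _ → write _, move S, go to s1
s1 | 1111111[_]   read _ → write _, move S, go to s1
s1 | 1111111[_]   read _ → write _, move S, go to s1
s1 | 1111111[_]   read _ → write _, move S, go to s1
s1 | 1111111[_]   read _ → write _, move S, go to s1
s1 | 1111111[_]   read _ → write _, move S, go to s1
s1 | 1111111[_]   read _ → write _, move S, go to s1
s1 | 1111111[_]
After 21 steps: state s1, head at 7, tape 1111111.

state s1, head at 7, tape 1111111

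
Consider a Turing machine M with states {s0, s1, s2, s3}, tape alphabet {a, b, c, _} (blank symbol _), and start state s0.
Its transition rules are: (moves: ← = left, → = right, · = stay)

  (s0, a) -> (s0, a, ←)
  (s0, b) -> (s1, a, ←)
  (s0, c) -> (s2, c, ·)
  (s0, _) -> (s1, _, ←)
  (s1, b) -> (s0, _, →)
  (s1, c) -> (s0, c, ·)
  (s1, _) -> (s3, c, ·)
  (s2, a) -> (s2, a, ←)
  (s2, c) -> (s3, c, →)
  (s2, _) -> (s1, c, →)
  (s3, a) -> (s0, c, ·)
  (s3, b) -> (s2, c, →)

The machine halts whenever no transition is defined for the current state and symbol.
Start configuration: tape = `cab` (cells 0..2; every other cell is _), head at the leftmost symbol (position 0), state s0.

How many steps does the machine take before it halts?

s0 | [c]ab__   read c → write c, move ·, go to s2
s2 | [c]ab__   read c → write c, move →, go to s3
s3 | c[a]b__   read a → write c, move ·, go to s0
s0 | c[c]b__   read c → write c, move ·, go to s2
s2 | c[c]b__   read c → write c, move →, go to s3
s3 | cc[b]__   read b → write c, move →, go to s2
s2 | ccc[_]_   read _ → write c, move →, go to s1
s1 | cccc[_]   read _ → write c, move ·, go to s3
s3 | cccc[c]
M halts after 8 transitions.

8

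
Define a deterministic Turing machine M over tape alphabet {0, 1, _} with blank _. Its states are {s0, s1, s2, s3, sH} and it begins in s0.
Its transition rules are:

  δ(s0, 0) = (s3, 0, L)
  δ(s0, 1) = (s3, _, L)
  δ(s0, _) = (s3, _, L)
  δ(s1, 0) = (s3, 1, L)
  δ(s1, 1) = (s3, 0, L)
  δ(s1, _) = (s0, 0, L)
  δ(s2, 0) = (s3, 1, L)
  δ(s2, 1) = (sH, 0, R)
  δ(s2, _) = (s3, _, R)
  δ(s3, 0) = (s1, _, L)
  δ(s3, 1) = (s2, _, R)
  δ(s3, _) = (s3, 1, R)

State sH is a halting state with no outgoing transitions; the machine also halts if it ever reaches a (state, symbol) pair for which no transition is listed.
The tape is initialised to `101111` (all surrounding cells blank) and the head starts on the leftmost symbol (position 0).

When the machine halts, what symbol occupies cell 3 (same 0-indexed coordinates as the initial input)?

0

s0 | _[1]01111   read 1 → write _, move L, go to s3
s3 | [_]_01111   read _ → write 1, move R, go to s3
s3 | 1[_]01111   read _ → write 1, move R, go to s3
s3 | 11[0]1111   read 0 → write _, move L, go to s1
s1 | 1[1]_1111   read 1 → write 0, move L, go to s3
s3 | [1]0_1111   read 1 → write _, move R, go to s2
s2 | _[0]_1111   read 0 → write 1, move L, go to s3
s3 | [_]1_1111   read _ → write 1, move R, go to s3
s3 | 1[1]_1111   read 1 → write _, move R, go to s2
s2 | 1_[_]1111   read _ → write _, move R, go to s3
s3 | 1__[1]111   read 1 → write _, move R, go to s2
s2 | 1___[1]11   read 1 → write 0, move R, go to sH
sH | 1___0[1]1
Cell 3 holds 0 when M halts.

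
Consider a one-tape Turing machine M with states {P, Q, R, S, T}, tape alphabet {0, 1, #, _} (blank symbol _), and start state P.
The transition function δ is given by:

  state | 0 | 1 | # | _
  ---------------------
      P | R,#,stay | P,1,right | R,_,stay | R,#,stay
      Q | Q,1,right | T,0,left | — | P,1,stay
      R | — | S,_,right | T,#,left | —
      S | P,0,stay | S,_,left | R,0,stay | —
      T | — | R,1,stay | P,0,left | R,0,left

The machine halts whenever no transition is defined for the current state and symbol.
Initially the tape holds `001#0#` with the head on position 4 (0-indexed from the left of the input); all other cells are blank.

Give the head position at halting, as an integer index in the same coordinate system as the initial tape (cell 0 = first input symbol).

P | 001#[0]#   read 0 → write #, move stay, go to R
R | 001#[#]#   read # → write #, move left, go to T
T | 001[#]##   read # → write 0, move left, go to P
P | 00[1]0##   read 1 → write 1, move right, go to P
P | 001[0]##   read 0 → write #, move stay, go to R
R | 001[#]##   read # → write #, move left, go to T
T | 00[1]###   read 1 → write 1, move stay, go to R
R | 00[1]###   read 1 → write _, move right, go to S
S | 00_[#]##   read # → write 0, move stay, go to R
R | 00_[0]##
At halt the head is at cell 3.

3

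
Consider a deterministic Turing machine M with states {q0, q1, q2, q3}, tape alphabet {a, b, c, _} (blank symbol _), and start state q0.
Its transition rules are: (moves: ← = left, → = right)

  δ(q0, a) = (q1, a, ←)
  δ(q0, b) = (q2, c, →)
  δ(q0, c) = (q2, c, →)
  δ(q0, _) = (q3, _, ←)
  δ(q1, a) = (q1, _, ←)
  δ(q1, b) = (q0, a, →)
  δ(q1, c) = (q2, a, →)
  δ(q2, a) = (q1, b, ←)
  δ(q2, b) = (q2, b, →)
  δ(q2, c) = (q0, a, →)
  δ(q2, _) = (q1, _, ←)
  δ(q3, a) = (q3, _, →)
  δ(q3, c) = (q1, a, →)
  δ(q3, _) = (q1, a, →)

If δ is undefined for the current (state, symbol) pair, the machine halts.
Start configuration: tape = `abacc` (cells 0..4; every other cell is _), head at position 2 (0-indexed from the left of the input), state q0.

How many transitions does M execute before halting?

5

state=q0 head=2 tape=_ab[a]cc   (q0,a)→(q1,a,←)
state=q1 head=1 tape=_a[b]acc   (q1,b)→(q0,a,→)
state=q0 head=2 tape=_aa[a]cc   (q0,a)→(q1,a,←)
state=q1 head=1 tape=_a[a]acc   (q1,a)→(q1,_,←)
state=q1 head=0 tape=_[a]_acc   (q1,a)→(q1,_,←)
state=q1 head=-1 tape=[_]__acc
M halts after 5 transitions.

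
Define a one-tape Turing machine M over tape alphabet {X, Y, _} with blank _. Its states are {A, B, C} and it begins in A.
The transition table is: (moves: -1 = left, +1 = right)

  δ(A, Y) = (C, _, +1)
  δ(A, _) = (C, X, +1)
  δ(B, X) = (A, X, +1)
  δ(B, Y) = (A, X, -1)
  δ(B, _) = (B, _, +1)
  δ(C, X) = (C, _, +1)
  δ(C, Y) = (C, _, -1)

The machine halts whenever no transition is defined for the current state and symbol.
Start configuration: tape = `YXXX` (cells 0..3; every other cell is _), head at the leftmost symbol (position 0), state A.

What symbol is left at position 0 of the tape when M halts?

_

state=A head=0 tape=[Y]XXX_   (A,Y)→(C,_,+1)
state=C head=1 tape=_[X]XX_   (C,X)→(C,_,+1)
state=C head=2 tape=__[X]X_   (C,X)→(C,_,+1)
state=C head=3 tape=___[X]_   (C,X)→(C,_,+1)
state=C head=4 tape=____[_]
Cell 0 holds _ when M halts.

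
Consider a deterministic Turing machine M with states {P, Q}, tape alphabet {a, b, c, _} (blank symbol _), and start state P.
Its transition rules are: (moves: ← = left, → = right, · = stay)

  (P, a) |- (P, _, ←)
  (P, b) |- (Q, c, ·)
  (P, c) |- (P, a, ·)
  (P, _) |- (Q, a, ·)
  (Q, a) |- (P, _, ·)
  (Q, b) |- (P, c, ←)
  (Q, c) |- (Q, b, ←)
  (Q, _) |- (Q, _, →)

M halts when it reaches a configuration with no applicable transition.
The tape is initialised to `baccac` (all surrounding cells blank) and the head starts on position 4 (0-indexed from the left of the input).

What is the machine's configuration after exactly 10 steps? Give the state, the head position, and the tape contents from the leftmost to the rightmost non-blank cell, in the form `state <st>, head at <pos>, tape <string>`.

P | _bacc[a]c   read a → write _, move ←, go to P
P | _bac[c]_c   read c → write a, move ·, go to P
P | _bac[a]_c   read a → write _, move ←, go to P
P | _ba[c]__c   read c → write a, move ·, go to P
P | _ba[a]__c   read a → write _, move ←, go to P
P | _b[a]___c   read a → write _, move ←, go to P
P | _[b]____c   read b → write c, move ·, go to Q
Q | _[c]____c   read c → write b, move ←, go to Q
Q | [_]b____c   read _ → write _, move →, go to Q
Q | _[b]____c   read b → write c, move ←, go to P
P | [_]c____c
After 10 steps: state P, head at -1, tape c____c.

state P, head at -1, tape c____c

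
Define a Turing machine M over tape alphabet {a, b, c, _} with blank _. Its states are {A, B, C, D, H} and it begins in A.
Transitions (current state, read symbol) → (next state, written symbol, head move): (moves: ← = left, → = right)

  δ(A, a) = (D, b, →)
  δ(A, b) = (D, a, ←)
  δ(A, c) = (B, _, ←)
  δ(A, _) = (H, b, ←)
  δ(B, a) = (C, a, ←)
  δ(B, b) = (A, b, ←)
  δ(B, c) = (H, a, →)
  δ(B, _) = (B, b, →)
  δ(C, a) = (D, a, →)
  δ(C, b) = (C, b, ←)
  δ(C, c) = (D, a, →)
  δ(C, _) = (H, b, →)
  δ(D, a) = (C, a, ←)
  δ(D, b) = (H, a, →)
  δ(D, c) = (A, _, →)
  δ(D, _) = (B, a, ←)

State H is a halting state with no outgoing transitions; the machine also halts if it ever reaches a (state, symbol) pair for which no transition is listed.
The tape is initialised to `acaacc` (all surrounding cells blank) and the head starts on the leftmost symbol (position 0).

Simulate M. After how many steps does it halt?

state=A head=0 tape=[a]caacc   (A,a)→(D,b,→)
state=D head=1 tape=b[c]aacc   (D,c)→(A,_,→)
state=A head=2 tape=b_[a]acc   (A,a)→(D,b,→)
state=D head=3 tape=b_b[a]cc   (D,a)→(C,a,←)
state=C head=2 tape=b_[b]acc   (C,b)→(C,b,←)
state=C head=1 tape=b[_]bacc   (C,_)→(H,b,→)
state=H head=2 tape=bb[b]acc
M halts after 6 transitions.

6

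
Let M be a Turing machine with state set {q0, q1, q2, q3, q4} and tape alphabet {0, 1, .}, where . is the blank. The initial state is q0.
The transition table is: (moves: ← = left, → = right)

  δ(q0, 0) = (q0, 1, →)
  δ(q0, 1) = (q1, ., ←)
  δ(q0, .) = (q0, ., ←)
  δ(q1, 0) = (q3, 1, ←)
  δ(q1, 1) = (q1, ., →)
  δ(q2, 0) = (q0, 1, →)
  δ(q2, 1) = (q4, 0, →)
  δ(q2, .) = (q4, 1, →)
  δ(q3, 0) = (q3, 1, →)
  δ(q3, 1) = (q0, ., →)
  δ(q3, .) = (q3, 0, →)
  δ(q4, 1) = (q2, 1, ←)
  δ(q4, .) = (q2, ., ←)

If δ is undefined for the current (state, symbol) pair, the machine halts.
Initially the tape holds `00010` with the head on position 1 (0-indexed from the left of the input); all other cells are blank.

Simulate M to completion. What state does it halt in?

state=q0 head=1 tape=0[0]010   (q0,0)→(q0,1,→)
state=q0 head=2 tape=01[0]10   (q0,0)→(q0,1,→)
state=q0 head=3 tape=011[1]0   (q0,1)→(q1,.,←)
state=q1 head=2 tape=01[1].0   (q1,1)→(q1,.,→)
state=q1 head=3 tape=01.[.]0
No transition is defined for (q1, .); M halts in state q1.

q1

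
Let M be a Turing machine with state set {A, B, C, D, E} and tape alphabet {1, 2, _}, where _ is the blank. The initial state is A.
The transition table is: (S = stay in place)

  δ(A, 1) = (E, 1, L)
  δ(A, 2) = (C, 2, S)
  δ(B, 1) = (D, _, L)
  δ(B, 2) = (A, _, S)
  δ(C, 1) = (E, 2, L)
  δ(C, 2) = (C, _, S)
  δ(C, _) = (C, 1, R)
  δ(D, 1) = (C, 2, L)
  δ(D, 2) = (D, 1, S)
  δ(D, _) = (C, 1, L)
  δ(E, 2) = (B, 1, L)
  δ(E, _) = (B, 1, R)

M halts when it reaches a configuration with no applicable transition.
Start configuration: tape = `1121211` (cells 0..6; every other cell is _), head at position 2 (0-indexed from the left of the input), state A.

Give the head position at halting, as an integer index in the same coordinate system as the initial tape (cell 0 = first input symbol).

2

A | 11[2]1211   read 2 → write 2, move S, go to C
C | 11[2]1211   read 2 → write _, move S, go to C
C | 11[_]1211   read _ → write 1, move R, go to C
C | 111[1]211   read 1 → write 2, move L, go to E
E | 11[1]2211
At halt the head is at cell 2.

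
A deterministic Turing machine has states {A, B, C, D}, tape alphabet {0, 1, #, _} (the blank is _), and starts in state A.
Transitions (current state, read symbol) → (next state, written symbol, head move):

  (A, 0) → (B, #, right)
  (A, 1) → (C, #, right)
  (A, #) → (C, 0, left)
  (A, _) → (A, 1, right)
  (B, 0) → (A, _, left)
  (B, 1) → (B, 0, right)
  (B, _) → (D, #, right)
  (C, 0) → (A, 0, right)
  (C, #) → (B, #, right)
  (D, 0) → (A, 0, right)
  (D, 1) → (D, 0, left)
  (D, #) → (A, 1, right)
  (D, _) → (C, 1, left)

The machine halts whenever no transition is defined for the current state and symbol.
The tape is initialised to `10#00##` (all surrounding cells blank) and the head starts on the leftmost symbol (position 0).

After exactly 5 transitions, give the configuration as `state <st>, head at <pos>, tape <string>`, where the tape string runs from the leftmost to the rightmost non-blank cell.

state B, head at 3, tape #0#00##

state=A head=0 tape=[1]0#00##   (A,1)→(C,#,right)
state=C head=1 tape=#[0]#00##   (C,0)→(A,0,right)
state=A head=2 tape=#0[#]00##   (A,#)→(C,0,left)
state=C head=1 tape=#[0]000##   (C,0)→(A,0,right)
state=A head=2 tape=#0[0]00##   (A,0)→(B,#,right)
state=B head=3 tape=#0#[0]0##
After 5 steps: state B, head at 3, tape #0#00##.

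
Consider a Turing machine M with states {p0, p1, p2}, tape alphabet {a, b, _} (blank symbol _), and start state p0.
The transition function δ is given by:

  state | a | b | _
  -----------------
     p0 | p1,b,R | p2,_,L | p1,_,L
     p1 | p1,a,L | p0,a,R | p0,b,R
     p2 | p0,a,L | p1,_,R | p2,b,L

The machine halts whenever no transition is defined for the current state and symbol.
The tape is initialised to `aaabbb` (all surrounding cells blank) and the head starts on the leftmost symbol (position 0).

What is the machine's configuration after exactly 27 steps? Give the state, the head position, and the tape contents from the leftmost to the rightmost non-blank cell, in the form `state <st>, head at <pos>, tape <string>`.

state p0, head at 5, tape abbbba

state=p0 head=0 tape=[a]aabbb_   (p0,a)→(p1,b,R)
state=p1 head=1 tape=b[a]abbb_   (p1,a)→(p1,a,L)
state=p1 head=0 tape=[b]aabbb_   (p1,b)→(p0,a,R)
state=p0 head=1 tape=a[a]abbb_   (p0,a)→(p1,b,R)
state=p1 head=2 tape=ab[a]bbb_   (p1,a)→(p1,a,L)
state=p1 head=1 tape=a[b]abbb_   (p1,b)→(p0,a,R)
state=p0 head=2 tape=aa[a]bbb_   (p0,a)→(p1,b,R)
state=p1 head=3 tape=aab[b]bb_   (p1,b)→(p0,a,R)
state=p0 head=4 tape=aaba[b]b_   (p0,b)→(p2,_,L)
state=p2 head=3 tape=aab[a]_b_   (p2,a)→(p0,a,L)
state=p0 head=2 tape=aa[b]a_b_   (p0,b)→(p2,_,L)
state=p2 head=1 tape=a[a]_a_b_   (p2,a)→(p0,a,L)
state=p0 head=0 tape=[a]a_a_b_   (p0,a)→(p1,b,R)
state=p1 head=1 tape=b[a]_a_b_   (p1,a)→(p1,a,L)
state=p1 head=0 tape=[b]a_a_b_   (p1,b)→(p0,a,R)
state=p0 head=1 tape=a[a]_a_b_   (p0,a)→(p1,b,R)
state=p1 head=2 tape=ab[_]a_b_   (p1,_)→(p0,b,R)
state=p0 head=3 tape=abb[a]_b_   (p0,a)→(p1,b,R)
state=p1 head=4 tape=abbb[_]b_   (p1,_)→(p0,b,R)
state=p0 head=5 tape=abbbb[b]_   (p0,b)→(p2,_,L)
state=p2 head=4 tape=abbb[b]__   (p2,b)→(p1,_,R)
state=p1 head=5 tape=abbb_[_]_   (p1,_)→(p0,b,R)
state=p0 head=6 tape=abbb_b[_]   (p0,_)→(p1,_,L)
state=p1 head=5 tape=abbb_[b]_   (p1,b)→(p0,a,R)
state=p0 head=6 tape=abbb_a[_]   (p0,_)→(p1,_,L)
state=p1 head=5 tape=abbb_[a]_   (p1,a)→(p1,a,L)
state=p1 head=4 tape=abbb[_]a_   (p1,_)→(p0,b,R)
state=p0 head=5 tape=abbbb[a]_
After 27 steps: state p0, head at 5, tape abbbba.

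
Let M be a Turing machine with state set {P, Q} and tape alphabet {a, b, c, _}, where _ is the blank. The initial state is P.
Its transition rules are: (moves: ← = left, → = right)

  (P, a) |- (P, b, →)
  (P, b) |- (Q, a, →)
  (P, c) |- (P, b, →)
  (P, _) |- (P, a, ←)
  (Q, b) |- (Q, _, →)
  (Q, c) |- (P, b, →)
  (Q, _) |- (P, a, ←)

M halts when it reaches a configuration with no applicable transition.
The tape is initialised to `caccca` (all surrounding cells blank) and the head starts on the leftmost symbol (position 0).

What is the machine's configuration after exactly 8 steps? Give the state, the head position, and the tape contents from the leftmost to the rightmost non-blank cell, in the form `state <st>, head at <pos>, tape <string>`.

P | [c]accca_   read c → write b, move →, go to P
P | b[a]ccca_   read a → write b, move →, go to P
P | bb[c]cca_   read c → write b, move →, go to P
P | bbb[c]ca_   read c → write b, move →, go to P
P | bbbb[c]a_   read c → write b, move →, go to P
P | bbbbb[a]_   read a → write b, move →, go to P
P | bbbbbb[_]   read _ → write a, move ←, go to P
P | bbbbb[b]a   read b → write a, move →, go to Q
Q | bbbbba[a]
After 8 steps: state Q, head at 6, tape bbbbbaa.

state Q, head at 6, tape bbbbbaa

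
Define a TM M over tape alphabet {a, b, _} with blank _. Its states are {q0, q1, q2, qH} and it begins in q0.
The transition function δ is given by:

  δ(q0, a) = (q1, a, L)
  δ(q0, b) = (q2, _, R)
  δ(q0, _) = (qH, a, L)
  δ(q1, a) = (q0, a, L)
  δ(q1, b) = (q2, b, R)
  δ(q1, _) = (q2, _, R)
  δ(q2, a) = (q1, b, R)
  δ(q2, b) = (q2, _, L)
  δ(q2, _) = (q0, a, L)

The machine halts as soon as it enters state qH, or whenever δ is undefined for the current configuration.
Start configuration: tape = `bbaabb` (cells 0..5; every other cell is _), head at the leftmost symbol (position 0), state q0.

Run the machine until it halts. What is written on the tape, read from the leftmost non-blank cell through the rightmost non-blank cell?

q0 | __[b]baabb   read b → write _, move R, go to q2
q2 | ___[b]aabb   read b → write _, move L, go to q2
q2 | __[_]_aabb   read _ → write a, move L, go to q0
q0 | _[_]a_aabb   read _ → write a, move L, go to qH
qH | [_]aa_aabb
The non-blank tape span at halt is aa_aabb.

aa_aabb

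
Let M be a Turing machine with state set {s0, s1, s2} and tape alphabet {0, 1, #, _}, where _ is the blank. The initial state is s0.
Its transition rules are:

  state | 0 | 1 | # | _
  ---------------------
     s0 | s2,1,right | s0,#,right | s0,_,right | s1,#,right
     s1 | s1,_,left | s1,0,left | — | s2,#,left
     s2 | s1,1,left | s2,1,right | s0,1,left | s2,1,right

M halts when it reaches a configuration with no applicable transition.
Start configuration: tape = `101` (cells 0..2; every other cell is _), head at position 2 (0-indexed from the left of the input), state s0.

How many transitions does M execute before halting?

12

s0 | 10[1]____   read 1 → write #, move right, go to s0
s0 | 10#[_]___   read _ → write #, move right, go to s1
s1 | 10##[_]__   read _ → write #, move left, go to s2
s2 | 10#[#]#__   read # → write 1, move left, go to s0
s0 | 10[#]1#__   read # → write _, move right, go to s0
s0 | 10_[1]#__   read 1 → write #, move right, go to s0
s0 | 10_#[#]__   read # → write _, move right, go to s0
s0 | 10_#_[_]_   read _ → write #, move right, go to s1
s1 | 10_#_#[_]   read _ → write #, move left, go to s2
s2 | 10_#_[#]#   read # → write 1, move left, go to s0
s0 | 10_#[_]1#   read _ → write #, move right, go to s1
s1 | 10_##[1]#   read 1 → write 0, move left, go to s1
s1 | 10_#[#]0#
M halts after 12 transitions.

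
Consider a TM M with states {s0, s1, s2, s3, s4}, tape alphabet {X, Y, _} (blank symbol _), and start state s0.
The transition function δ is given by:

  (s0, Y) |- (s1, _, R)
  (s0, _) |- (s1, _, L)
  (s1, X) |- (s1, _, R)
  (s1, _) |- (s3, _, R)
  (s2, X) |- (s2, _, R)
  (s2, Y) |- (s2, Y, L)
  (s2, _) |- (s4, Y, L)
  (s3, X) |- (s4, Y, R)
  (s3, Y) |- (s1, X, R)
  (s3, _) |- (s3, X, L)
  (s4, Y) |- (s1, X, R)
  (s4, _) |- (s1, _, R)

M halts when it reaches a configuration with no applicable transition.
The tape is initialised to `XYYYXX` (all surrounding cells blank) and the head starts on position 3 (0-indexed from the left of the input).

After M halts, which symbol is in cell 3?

X

s0 | XYY[Y]XX____   read Y → write _, move R, go to s1
s1 | XYY_[X]X____   read X → write _, move R, go to s1
s1 | XYY__[X]____   read X → write _, move R, go to s1
s1 | XYY___[_]___   read _ → write _, move R, go to s3
s3 | XYY____[_]__   read _ → write X, move L, go to s3
s3 | XYY___[_]X__   read _ → write X, move L, go to s3
s3 | XYY__[_]XX__   read _ → write X, move L, go to s3
s3 | XYY_[_]XXX__   read _ → write X, move L, go to s3
s3 | XYY[_]XXXX__   read _ → write X, move L, go to s3
s3 | XY[Y]XXXXX__   read Y → write X, move R, go to s1
s1 | XYX[X]XXXX__   read X → write _, move R, go to s1
s1 | XYX_[X]XXX__   read X → write _, move R, go to s1
s1 | XYX__[X]XX__   read X → write _, move R, go to s1
s1 | XYX___[X]X__   read X → write _, move R, go to s1
s1 | XYX____[X]__   read X → write _, move R, go to s1
s1 | XYX_____[_]_   read _ → write _, move R, go to s3
s3 | XYX______[_]   read _ → write X, move L, go to s3
s3 | XYX_____[_]X   read _ → write X, move L, go to s3
s3 | XYX____[_]XX   read _ → write X, move L, go to s3
s3 | XYX___[_]XXX   read _ → write X, move L, go to s3
s3 | XYX__[_]XXXX   read _ → write X, move L, go to s3
s3 | XYX_[_]XXXXX   read _ → write X, move L, go to s3
s3 | XYX[_]XXXXXX   read _ → write X, move L, go to s3
s3 | XY[X]XXXXXXX   read X → write Y, move R, go to s4
s4 | XYY[X]XXXXXX
Cell 3 holds X when M halts.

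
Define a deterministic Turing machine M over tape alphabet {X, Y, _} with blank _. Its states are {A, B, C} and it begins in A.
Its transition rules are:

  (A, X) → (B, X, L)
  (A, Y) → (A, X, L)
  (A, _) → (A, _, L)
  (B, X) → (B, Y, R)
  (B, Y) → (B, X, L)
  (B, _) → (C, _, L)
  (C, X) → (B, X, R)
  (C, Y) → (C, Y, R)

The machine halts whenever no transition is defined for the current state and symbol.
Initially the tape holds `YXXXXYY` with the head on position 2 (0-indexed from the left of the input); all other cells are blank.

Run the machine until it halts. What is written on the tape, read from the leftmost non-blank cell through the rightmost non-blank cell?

A | __YX[X]XXYY   read X → write X, move L, go to B
B | __Y[X]XXXYY   read X → write Y, move R, go to B
B | __YY[X]XXYY   read X → write Y, move R, go to B
B | __YYY[X]XYY   read X → write Y, move R, go to B
B | __YYYY[X]YY   read X → write Y, move R, go to B
B | __YYYYY[Y]Y   read Y → write X, move L, go to B
B | __YYYY[Y]XY   read Y → write X, move L, go to B
B | __YYY[Y]XXY   read Y → write X, move L, go to B
B | __YY[Y]XXXY   read Y → write X, move L, go to B
B | __Y[Y]XXXXY   read Y → write X, move L, go to B
B | __[Y]XXXXXY   read Y → write X, move L, go to B
B | _[_]XXXXXXY   read _ → write _, move L, go to C
C | [_]_XXXXXXY
The non-blank tape span at halt is XXXXXXY.

XXXXXXY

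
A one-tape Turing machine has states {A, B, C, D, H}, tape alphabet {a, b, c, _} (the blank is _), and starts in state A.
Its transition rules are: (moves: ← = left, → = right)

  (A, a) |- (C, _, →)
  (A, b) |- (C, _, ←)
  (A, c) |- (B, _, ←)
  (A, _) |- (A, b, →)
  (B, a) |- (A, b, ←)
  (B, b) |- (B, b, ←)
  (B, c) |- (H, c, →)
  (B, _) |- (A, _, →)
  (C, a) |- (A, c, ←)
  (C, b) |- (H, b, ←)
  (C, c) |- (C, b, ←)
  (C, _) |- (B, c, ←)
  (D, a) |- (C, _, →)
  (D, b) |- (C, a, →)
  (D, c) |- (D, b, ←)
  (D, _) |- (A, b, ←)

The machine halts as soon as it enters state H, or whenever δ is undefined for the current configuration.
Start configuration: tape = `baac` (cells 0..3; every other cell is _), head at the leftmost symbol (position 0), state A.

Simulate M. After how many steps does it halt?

24

A | ___[b]aac   read b → write _, move ←, go to C
C | __[_]_aac   read _ → write c, move ←, go to B
B | _[_]c_aac   read _ → write _, move →, go to A
A | __[c]_aac   read c → write _, move ←, go to B
B | _[_]__aac   read _ → write _, move →, go to A
A | __[_]_aac   read _ → write b, move →, go to A
A | __b[_]aac   read _ → write b, move →, go to A
A | __bb[a]ac   read a → write _, move →, go to C
C | __bb_[a]c   read a → write c, move ←, go to A
A | __bb[_]cc   read _ → write b, move →, go to A
A | __bbb[c]c   read c → write _, move ←, go to B
B | __bb[b]_c   read b → write b, move ←, go to B
B | __b[b]b_c   read b → write b, move ←, go to B
B | __[b]bb_c   read b → write b, move ←, go to B
B | _[_]bbb_c   read _ → write _, move →, go to A
A | __[b]bb_c   read b → write _, move ←, go to C
C | _[_]_bb_c   read _ → write c, move ←, go to B
B | [_]c_bb_c   read _ → write _, move →, go to A
A | _[c]_bb_c   read c → write _, move ←, go to B
B | [_]__bb_c   read _ → write _, move →, go to A
A | _[_]_bb_c   read _ → write b, move →, go to A
A | _b[_]bb_c   read _ → write b, move →, go to A
A | _bb[b]b_c   read b → write _, move ←, go to C
C | _b[b]_b_c   read b → write b, move ←, go to H
H | _[b]b_b_c
M halts after 24 transitions.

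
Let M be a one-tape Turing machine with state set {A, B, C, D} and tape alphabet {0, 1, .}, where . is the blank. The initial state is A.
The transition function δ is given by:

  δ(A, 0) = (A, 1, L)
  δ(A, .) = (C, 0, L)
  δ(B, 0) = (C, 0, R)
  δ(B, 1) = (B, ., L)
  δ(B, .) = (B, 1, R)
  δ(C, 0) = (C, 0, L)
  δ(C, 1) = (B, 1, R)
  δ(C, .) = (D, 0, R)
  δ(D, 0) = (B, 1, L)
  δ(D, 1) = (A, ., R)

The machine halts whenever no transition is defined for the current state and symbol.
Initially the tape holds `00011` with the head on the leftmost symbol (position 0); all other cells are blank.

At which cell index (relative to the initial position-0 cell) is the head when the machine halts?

0

A | ..[0]0011   read 0 → write 1, move L, go to A
A | .[.]10011   read . → write 0, move L, go to C
C | [.]010011   read . → write 0, move R, go to D
D | 0[0]10011   read 0 → write 1, move L, go to B
B | [0]110011   read 0 → write 0, move R, go to C
C | 0[1]10011   read 1 → write 1, move R, go to B
B | 01[1]0011   read 1 → write ., move L, go to B
B | 0[1].0011   read 1 → write ., move L, go to B
B | [0]..0011   read 0 → write 0, move R, go to C
C | 0[.].0011   read . → write 0, move R, go to D
D | 00[.]0011
At halt the head is at cell 0.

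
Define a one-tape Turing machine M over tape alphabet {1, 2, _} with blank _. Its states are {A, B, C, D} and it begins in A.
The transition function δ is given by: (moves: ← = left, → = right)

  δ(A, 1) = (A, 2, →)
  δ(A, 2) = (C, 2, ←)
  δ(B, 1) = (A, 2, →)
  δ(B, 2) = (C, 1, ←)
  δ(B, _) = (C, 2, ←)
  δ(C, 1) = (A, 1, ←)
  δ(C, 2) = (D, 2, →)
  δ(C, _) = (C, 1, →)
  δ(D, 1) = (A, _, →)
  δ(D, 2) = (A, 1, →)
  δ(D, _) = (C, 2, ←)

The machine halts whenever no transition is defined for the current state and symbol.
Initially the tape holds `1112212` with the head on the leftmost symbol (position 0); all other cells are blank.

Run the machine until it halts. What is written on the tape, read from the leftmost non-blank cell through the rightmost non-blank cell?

2212121

A | [1]112212_   read 1 → write 2, move →, go to A
A | 2[1]12212_   read 1 → write 2, move →, go to A
A | 22[1]2212_   read 1 → write 2, move →, go to A
A | 222[2]212_   read 2 → write 2, move ←, go to C
C | 22[2]2212_   read 2 → write 2, move →, go to D
D | 222[2]212_   read 2 → write 1, move →, go to A
A | 2221[2]12_   read 2 → write 2, move ←, go to C
C | 222[1]212_   read 1 → write 1, move ←, go to A
A | 22[2]1212_   read 2 → write 2, move ←, go to C
C | 2[2]21212_   read 2 → write 2, move →, go to D
D | 22[2]1212_   read 2 → write 1, move →, go to A
A | 221[1]212_   read 1 → write 2, move →, go to A
A | 2212[2]12_   read 2 → write 2, move ←, go to C
C | 221[2]212_   read 2 → write 2, move →, go to D
D | 2212[2]12_   read 2 → write 1, move →, go to A
A | 22121[1]2_   read 1 → write 2, move →, go to A
A | 221212[2]_   read 2 → write 2, move ←, go to C
C | 22121[2]2_   read 2 → write 2, move →, go to D
D | 221212[2]_   read 2 → write 1, move →, go to A
A | 2212121[_]
The non-blank tape span at halt is 2212121.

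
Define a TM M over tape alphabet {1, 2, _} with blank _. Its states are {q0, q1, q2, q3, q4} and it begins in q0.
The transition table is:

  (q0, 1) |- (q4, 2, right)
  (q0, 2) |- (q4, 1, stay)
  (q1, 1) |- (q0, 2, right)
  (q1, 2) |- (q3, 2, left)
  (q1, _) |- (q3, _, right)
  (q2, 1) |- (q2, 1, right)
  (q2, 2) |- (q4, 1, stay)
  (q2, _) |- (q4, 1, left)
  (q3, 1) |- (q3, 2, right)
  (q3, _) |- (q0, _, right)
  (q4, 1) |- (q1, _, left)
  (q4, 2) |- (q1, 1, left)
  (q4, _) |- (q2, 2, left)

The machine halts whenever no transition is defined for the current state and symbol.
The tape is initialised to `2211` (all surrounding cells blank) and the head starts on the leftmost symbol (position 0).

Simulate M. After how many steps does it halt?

q0 | _[2]211   read 2 → write 1, move stay, go to q4
q4 | _[1]211   read 1 → write _, move left, go to q1
q1 | [_]_211   read _ → write _, move right, go to q3
q3 | _[_]211   read _ → write _, move right, go to q0
q0 | __[2]11   read 2 → write 1, move stay, go to q4
q4 | __[1]11   read 1 → write _, move left, go to q1
q1 | _[_]_11   read _ → write _, move right, go to q3
q3 | __[_]11   read _ → write _, move right, go to q0
q0 | ___[1]1   read 1 → write 2, move right, go to q4
q4 | ___2[1]   read 1 → write _, move left, go to q1
q1 | ___[2]_   read 2 → write 2, move left, go to q3
q3 | __[_]2_   read _ → write _, move right, go to q0
q0 | ___[2]_   read 2 → write 1, move stay, go to q4
q4 | ___[1]_   read 1 → write _, move left, go to q1
q1 | __[_]__   read _ → write _, move right, go to q3
q3 | ___[_]_   read _ → write _, move right, go to q0
q0 | ____[_]
M halts after 16 transitions.

16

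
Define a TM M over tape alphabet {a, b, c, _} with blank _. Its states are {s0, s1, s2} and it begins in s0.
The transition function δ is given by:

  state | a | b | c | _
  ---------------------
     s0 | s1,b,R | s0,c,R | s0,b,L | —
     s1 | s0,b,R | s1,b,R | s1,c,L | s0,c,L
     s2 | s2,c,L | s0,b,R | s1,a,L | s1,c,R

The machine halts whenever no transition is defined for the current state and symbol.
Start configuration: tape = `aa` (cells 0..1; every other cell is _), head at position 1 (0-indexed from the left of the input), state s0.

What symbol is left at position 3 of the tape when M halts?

c

state=s0 head=1 tape=a[a]___   (s0,a)→(s1,b,R)
state=s1 head=2 tape=ab[_]__   (s1,_)→(s0,c,L)
state=s0 head=1 tape=a[b]c__   (s0,b)→(s0,c,R)
state=s0 head=2 tape=ac[c]__   (s0,c)→(s0,b,L)
state=s0 head=1 tape=a[c]b__   (s0,c)→(s0,b,L)
state=s0 head=0 tape=[a]bb__   (s0,a)→(s1,b,R)
state=s1 head=1 tape=b[b]b__   (s1,b)→(s1,b,R)
state=s1 head=2 tape=bb[b]__   (s1,b)→(s1,b,R)
state=s1 head=3 tape=bbb[_]_   (s1,_)→(s0,c,L)
state=s0 head=2 tape=bb[b]c_   (s0,b)→(s0,c,R)
state=s0 head=3 tape=bbc[c]_   (s0,c)→(s0,b,L)
state=s0 head=2 tape=bb[c]b_   (s0,c)→(s0,b,L)
state=s0 head=1 tape=b[b]bb_   (s0,b)→(s0,c,R)
state=s0 head=2 tape=bc[b]b_   (s0,b)→(s0,c,R)
state=s0 head=3 tape=bcc[b]_   (s0,b)→(s0,c,R)
state=s0 head=4 tape=bccc[_]
Cell 3 holds c when M halts.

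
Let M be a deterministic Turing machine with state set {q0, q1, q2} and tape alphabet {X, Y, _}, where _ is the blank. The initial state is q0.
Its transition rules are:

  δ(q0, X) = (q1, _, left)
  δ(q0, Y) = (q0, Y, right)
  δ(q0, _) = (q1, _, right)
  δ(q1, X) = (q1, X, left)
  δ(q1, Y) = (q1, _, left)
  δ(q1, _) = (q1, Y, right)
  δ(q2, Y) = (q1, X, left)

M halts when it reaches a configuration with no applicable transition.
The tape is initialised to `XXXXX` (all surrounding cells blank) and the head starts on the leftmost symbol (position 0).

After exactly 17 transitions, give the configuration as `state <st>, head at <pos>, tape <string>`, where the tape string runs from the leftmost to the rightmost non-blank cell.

state q1, head at 1, tape YYYYXXXX

state=q0 head=0 tape=___[X]XXXX   (q0,X)→(q1,_,left)
state=q1 head=-1 tape=__[_]_XXXX   (q1,_)→(q1,Y,right)
state=q1 head=0 tape=__Y[_]XXXX   (q1,_)→(q1,Y,right)
state=q1 head=1 tape=__YY[X]XXX   (q1,X)→(q1,X,left)
state=q1 head=0 tape=__Y[Y]XXXX   (q1,Y)→(q1,_,left)
state=q1 head=-1 tape=__[Y]_XXXX   (q1,Y)→(q1,_,left)
state=q1 head=-2 tape=_[_]__XXXX   (q1,_)→(q1,Y,right)
state=q1 head=-1 tape=_Y[_]_XXXX   (q1,_)→(q1,Y,right)
state=q1 head=0 tape=_YY[_]XXXX   (q1,_)→(q1,Y,right)
state=q1 head=1 tape=_YYY[X]XXX   (q1,X)→(q1,X,left)
state=q1 head=0 tape=_YY[Y]XXXX   (q1,Y)→(q1,_,left)
state=q1 head=-1 tape=_Y[Y]_XXXX   (q1,Y)→(q1,_,left)
state=q1 head=-2 tape=_[Y]__XXXX   (q1,Y)→(q1,_,left)
state=q1 head=-3 tape=[_]___XXXX   (q1,_)→(q1,Y,right)
state=q1 head=-2 tape=Y[_]__XXXX   (q1,_)→(q1,Y,right)
state=q1 head=-1 tape=YY[_]_XXXX   (q1,_)→(q1,Y,right)
state=q1 head=0 tape=YYY[_]XXXX   (q1,_)→(q1,Y,right)
state=q1 head=1 tape=YYYY[X]XXX
After 17 steps: state q1, head at 1, tape YYYYXXXX.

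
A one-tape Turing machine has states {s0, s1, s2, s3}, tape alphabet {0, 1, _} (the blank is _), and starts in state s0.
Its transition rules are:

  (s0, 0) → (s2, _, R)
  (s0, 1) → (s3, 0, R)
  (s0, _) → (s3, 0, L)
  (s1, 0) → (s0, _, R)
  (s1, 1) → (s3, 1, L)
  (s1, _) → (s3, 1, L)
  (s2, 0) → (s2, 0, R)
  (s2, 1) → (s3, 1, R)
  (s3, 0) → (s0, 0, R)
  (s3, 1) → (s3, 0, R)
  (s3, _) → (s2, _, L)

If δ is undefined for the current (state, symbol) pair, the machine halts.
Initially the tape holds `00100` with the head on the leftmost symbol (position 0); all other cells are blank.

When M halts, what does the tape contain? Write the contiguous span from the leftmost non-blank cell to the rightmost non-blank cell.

s0 | [0]0100_   read 0 → write _, move R, go to s2
s2 | _[0]100_   read 0 → write 0, move R, go to s2
s2 | _0[1]00_   read 1 → write 1, move R, go to s3
s3 | _01[0]0_   read 0 → write 0, move R, go to s0
s0 | _010[0]_   read 0 → write _, move R, go to s2
s2 | _010_[_]
The non-blank tape span at halt is 010.

010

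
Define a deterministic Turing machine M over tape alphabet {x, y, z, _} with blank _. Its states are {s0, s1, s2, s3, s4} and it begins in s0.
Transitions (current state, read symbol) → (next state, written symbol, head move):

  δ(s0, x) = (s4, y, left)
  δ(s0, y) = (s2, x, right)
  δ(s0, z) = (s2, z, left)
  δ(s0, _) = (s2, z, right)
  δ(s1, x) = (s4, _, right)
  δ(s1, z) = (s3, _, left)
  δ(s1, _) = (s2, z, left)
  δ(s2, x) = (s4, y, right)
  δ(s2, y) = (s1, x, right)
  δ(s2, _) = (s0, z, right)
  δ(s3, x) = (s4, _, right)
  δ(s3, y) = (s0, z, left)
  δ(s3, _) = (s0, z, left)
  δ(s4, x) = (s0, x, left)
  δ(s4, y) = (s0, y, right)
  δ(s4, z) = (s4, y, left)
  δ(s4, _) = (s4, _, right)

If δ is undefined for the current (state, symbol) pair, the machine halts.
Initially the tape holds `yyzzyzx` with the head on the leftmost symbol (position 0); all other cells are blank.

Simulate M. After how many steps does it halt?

9

s0 | [y]yzzyzx   read y → write x, move right, go to s2
s2 | x[y]zzyzx   read y → write x, move right, go to s1
s1 | xx[z]zyzx   read z → write _, move left, go to s3
s3 | x[x]_zyzx   read x → write _, move right, go to s4
s4 | x_[_]zyzx   read _ → write _, move right, go to s4
s4 | x__[z]yzx   read z → write y, move left, go to s4
s4 | x_[_]yyzx   read _ → write _, move right, go to s4
s4 | x__[y]yzx   read y → write y, move right, go to s0
s0 | x__y[y]zx   read y → write x, move right, go to s2
s2 | x__yx[z]x
M halts after 9 transitions.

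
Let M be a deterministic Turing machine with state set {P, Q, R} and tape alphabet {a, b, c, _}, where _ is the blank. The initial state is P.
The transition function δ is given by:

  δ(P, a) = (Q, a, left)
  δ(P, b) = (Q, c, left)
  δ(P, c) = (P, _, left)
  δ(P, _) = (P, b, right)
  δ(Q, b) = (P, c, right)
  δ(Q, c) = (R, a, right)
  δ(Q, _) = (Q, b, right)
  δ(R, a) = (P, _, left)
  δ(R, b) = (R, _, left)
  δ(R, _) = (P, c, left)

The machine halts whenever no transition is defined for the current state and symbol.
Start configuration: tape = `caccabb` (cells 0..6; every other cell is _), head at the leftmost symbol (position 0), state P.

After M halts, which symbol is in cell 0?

_

P | __[c]accabb   read c → write _, move left, go to P
P | _[_]_accabb   read _ → write b, move right, go to P
P | _b[_]accabb   read _ → write b, move right, go to P
P | _bb[a]ccabb   read a → write a, move left, go to Q
Q | _b[b]accabb   read b → write c, move right, go to P
P | _bc[a]ccabb   read a → write a, move left, go to Q
Q | _b[c]accabb   read c → write a, move right, go to R
R | _ba[a]ccabb   read a → write _, move left, go to P
P | _b[a]_ccabb   read a → write a, move left, go to Q
Q | _[b]a_ccabb   read b → write c, move right, go to P
P | _c[a]_ccabb   read a → write a, move left, go to Q
Q | _[c]a_ccabb   read c → write a, move right, go to R
R | _a[a]_ccabb   read a → write _, move left, go to P
P | _[a]__ccabb   read a → write a, move left, go to Q
Q | [_]a__ccabb   read _ → write b, move right, go to Q
Q | b[a]__ccabb
Cell 0 holds _ when M halts.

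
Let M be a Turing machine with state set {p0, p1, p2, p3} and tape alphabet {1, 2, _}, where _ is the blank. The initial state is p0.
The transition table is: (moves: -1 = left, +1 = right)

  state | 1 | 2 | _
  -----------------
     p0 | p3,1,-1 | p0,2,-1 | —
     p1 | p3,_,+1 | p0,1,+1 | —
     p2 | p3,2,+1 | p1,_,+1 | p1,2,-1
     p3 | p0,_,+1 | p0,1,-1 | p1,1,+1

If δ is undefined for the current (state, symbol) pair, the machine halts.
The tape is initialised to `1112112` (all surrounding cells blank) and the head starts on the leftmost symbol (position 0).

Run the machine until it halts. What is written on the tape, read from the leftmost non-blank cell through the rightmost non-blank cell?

state=p0 head=0 tape=_[1]112112   (p0,1)→(p3,1,-1)
state=p3 head=-1 tape=[_]1112112   (p3,_)→(p1,1,+1)
state=p1 head=0 tape=1[1]112112   (p1,1)→(p3,_,+1)
state=p3 head=1 tape=1_[1]12112   (p3,1)→(p0,_,+1)
state=p0 head=2 tape=1__[1]2112   (p0,1)→(p3,1,-1)
state=p3 head=1 tape=1_[_]12112   (p3,_)→(p1,1,+1)
state=p1 head=2 tape=1_1[1]2112   (p1,1)→(p3,_,+1)
state=p3 head=3 tape=1_1_[2]112   (p3,2)→(p0,1,-1)
state=p0 head=2 tape=1_1[_]1112
The non-blank tape span at halt is 1_1_1112.

1_1_1112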